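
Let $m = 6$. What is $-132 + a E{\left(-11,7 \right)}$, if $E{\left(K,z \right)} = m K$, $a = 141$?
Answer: $-9438$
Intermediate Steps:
$E{\left(K,z \right)} = 6 K$
$-132 + a E{\left(-11,7 \right)} = -132 + 141 \cdot 6 \left(-11\right) = -132 + 141 \left(-66\right) = -132 - 9306 = -9438$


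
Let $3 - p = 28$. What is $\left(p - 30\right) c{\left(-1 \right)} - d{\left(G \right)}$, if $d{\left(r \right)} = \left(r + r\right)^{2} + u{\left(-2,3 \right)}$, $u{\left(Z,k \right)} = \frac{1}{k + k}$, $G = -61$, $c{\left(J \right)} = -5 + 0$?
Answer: $- \frac{87655}{6} \approx -14609.0$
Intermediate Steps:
$c{\left(J \right)} = -5$
$p = -25$ ($p = 3 - 28 = -25$)
$u{\left(Z,k \right)} = \frac{1}{2 k}$
$d{\left(r \right)} = \frac{1}{6} + 4 r^{2}$ ($d{\left(r \right)} = \left(r + r\right)^{2} + \frac{1}{2 \cdot 3} = \left(2 r\right)^{2} + \frac{1}{2} \cdot \frac{1}{3} = 4 r^{2} + \frac{1}{6} = \frac{1}{6} + 4 r^{2}$)
$\left(p - 30\right) c{\left(-1 \right)} - d{\left(G \right)} = \left(-25 - 30\right) \left(-5\right) - \left(\frac{1}{6} + 4 \left(-61\right)^{2}\right) = \left(-55\right) \left(-5\right) - \left(\frac{1}{6} + 4 \cdot 3721\right) = 275 - \left(\frac{1}{6} + 14884\right) = 275 - \frac{89305}{6} = - \frac{87655}{6}$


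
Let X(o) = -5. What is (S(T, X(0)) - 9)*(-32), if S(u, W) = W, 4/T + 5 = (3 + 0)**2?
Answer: 448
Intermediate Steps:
T = 1 (T = 4/(-5 + (3 + 0)**2) = 4/(-5 + 3**2) = 4/(-5 + 9) = 4/4 = 4*(1/4) = 1)
(S(T, X(0)) - 9)*(-32) = (-5 - 9)*(-32) = -14*(-32) = 448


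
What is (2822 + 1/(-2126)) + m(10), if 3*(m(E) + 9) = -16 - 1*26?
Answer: 5950673/2126 ≈ 2799.0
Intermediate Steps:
m(E) = -23 (m(E) = -9 + (-16 - 1*26)/3 = -9 + (-16 - 26)/3 = -9 + (⅓)*(-42) = -9 - 14 = -23)
(2822 + 1/(-2126)) + m(10) = (2822 + 1/(-2126)) - 23 = (2822 - 1/2126) - 23 = 5999571/2126 - 23 = 5950673/2126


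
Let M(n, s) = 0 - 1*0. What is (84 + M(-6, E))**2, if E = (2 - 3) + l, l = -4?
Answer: 7056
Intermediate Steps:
E = -5 (E = (2 - 3) - 4 = -1 - 4 = -5)
M(n, s) = 0 (M(n, s) = 0 + 0 = 0)
(84 + M(-6, E))**2 = (84 + 0)**2 = 84**2 = 7056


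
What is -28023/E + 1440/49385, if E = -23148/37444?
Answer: 863656310129/19052733 ≈ 45330.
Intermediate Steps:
E = -5787/9361 (E = -23148*1/37444 = -5787/9361 ≈ -0.61820)
-28023/E + 1440/49385 = -28023/(-5787/9361) + 1440/49385 = -28023*(-9361/5787) + 1440*(1/49385) = 87441101/1929 + 288/9877 = 863656310129/19052733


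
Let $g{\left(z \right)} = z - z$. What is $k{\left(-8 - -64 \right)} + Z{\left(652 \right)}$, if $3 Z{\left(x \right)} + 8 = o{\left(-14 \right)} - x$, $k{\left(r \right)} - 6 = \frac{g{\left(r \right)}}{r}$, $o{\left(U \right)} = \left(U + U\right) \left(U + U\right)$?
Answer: $\frac{142}{3} \approx 47.333$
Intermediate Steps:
$g{\left(z \right)} = 0$
$o{\left(U \right)} = 4 U^{2}$ ($o{\left(U \right)} = 2 U 2 U = 4 U^{2}$)
$k{\left(r \right)} = 6$ ($k{\left(r \right)} = 6 + \frac{0}{r} = 6 + 0 = 6$)
$Z{\left(x \right)} = \frac{776}{3} - \frac{x}{3}$ ($Z{\left(x \right)} = - \frac{8}{3} + \frac{4 \left(-14\right)^{2} - x}{3} = - \frac{8}{3} + \frac{4 \cdot 196 - x}{3} = - \frac{8}{3} + \frac{784 - x}{3} = - \frac{8}{3} - \left(- \frac{784}{3} + \frac{x}{3}\right) = \frac{776}{3} - \frac{x}{3}$)
$k{\left(-8 - -64 \right)} + Z{\left(652 \right)} = 6 + \left(\frac{776}{3} - \frac{652}{3}\right) = 6 + \frac{124}{3} = \frac{142}{3}$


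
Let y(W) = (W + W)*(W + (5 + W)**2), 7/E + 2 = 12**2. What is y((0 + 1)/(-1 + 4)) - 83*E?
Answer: 57869/3834 ≈ 15.094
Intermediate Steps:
E = 7/142 (E = 7/(-2 + 12**2) = 7/(-2 + 144) = 7/142 ≈ 0.049296)
y(W) = 2*W*(W + (5 + W)**2) (y(W) = (2*W)*(W + (5 + W)**2) = 2*W*(W + (5 + W)**2))
y((0 + 1)/(-1 + 4)) - 83*E = 2*((0 + 1)/(-1 + 4))*((0 + 1)/(-1 + 4) + (5 + (0 + 1)/(-1 + 4))**2) - 83*7/142 = 2*(1/3)*(1/3 + (5 + 1/3)**2) - 581/142 = 2*(1/3)*(1/3 + (16/3)**2) - 581/142 = 2*(1/3)*(1/3 + 256/9) - 581/142 = 2*(1/3)*(259/9) - 581/142 = 518/27 - 581/142 = 57869/3834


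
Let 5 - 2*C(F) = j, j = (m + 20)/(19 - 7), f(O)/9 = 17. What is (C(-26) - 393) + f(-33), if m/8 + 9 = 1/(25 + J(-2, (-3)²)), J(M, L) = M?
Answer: -5413/23 ≈ -235.35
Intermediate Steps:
m = -1648/23 (m = -72 + 8/(25 - 2) = -72 + 8/23 = -1648/23 ≈ -71.652)
f(O) = 153 (f(O) = 9*17 = 153)
j = -99/23 (j = (-1648/23 + 20)/(19 - 7) = -1188/23/12 = -1188/23*1/12 = -99/23 ≈ -4.3043)
C(F) = 107/23 (C(F) = 5/2 - ½*(-99/23) = 5/2 + 99/46 = 107/23)
(C(-26) - 393) + f(-33) = (107/23 - 393) + 153 = -8932/23 + 153 = -5413/23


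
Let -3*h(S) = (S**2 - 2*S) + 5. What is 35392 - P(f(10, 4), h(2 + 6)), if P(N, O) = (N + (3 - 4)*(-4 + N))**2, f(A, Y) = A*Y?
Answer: 35376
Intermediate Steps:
h(S) = -5/3 - S**2/3 + 2*S/3 (h(S) = -((S**2 - 2*S) + 5)/3 = -(5 + S**2 - 2*S)/3 = -5/3 - S**2/3 + 2*S/3)
P(N, O) = 16 (P(N, O) = (N - (-4 + N))**2 = (N + (4 - N))**2 = 4**2 = 16)
35392 - P(f(10, 4), h(2 + 6)) = 35392 - 1*16 = 35392 - 16 = 35376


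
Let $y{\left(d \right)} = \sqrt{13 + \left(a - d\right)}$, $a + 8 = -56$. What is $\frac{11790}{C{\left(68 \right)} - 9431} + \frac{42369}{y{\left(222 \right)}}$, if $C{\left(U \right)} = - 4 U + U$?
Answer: $- \frac{2358}{1927} - \frac{14123 i \sqrt{273}}{91} \approx -1.2237 - 2564.3 i$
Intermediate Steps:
$a = -64$ ($a = -8 - 56 = -64$)
$C{\left(U \right)} = - 3 U$
$y{\left(d \right)} = \sqrt{-51 - d}$ ($y{\left(d \right)} = \sqrt{13 - \left(64 + d\right)} = \sqrt{-51 - d}$)
$\frac{11790}{C{\left(68 \right)} - 9431} + \frac{42369}{y{\left(222 \right)}} = \frac{11790}{\left(-3\right) 68 - 9431} + \frac{42369}{\sqrt{-51 - 222}} = \frac{11790}{-204 - 9431} + \frac{42369}{\sqrt{-51 - 222}} = \frac{11790}{-9635} + \frac{42369}{\sqrt{-273}} = 11790 \left(- \frac{1}{9635}\right) + \frac{42369}{i \sqrt{273}} = - \frac{2358}{1927} + 42369 \left(- \frac{i \sqrt{273}}{273}\right) = - \frac{2358}{1927} - \frac{14123 i \sqrt{273}}{91}$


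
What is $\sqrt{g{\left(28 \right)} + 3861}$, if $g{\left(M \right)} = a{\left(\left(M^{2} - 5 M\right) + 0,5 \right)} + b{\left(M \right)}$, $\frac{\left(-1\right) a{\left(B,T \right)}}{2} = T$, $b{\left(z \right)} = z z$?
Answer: $3 \sqrt{515} \approx 68.081$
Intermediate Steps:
$b{\left(z \right)} = z^{2}$
$a{\left(B,T \right)} = - 2 T$
$g{\left(M \right)} = -10 + M^{2}$ ($g{\left(M \right)} = \left(-2\right) 5 + M^{2} = -10 + M^{2}$)
$\sqrt{g{\left(28 \right)} + 3861} = \sqrt{\left(-10 + 28^{2}\right) + 3861} = \sqrt{\left(-10 + 784\right) + 3861} = \sqrt{774 + 3861} = \sqrt{4635} = 3 \sqrt{515}$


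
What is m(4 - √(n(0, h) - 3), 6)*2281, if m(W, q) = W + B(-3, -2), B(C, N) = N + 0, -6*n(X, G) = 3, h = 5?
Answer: 4562 - 2281*I*√14/2 ≈ 4562.0 - 4267.4*I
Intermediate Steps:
n(X, G) = -½ (n(X, G) = -⅙*3 = -½)
B(C, N) = N
m(W, q) = -2 + W (m(W, q) = W - 2 = -2 + W)
m(4 - √(n(0, h) - 3), 6)*2281 = (-2 + (4 - √(-½ - 3)))*2281 = (-2 + (4 - √(-7/2)))*2281 = (-2 + (4 - I*√14/2))*2281 = (2 - I*√14/2)*2281 = 4562 - 2281*I*√14/2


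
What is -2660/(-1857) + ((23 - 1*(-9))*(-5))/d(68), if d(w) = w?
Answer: -29060/31569 ≈ -0.92052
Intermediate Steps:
-2660/(-1857) + ((23 - 1*(-9))*(-5))/d(68) = -2660/(-1857) + ((23 - 1*(-9))*(-5))/68 = -2660*(-1/1857) + ((23 + 9)*(-5))*(1/68) = 2660/1857 + (32*(-5))*(1/68) = 2660/1857 - 160*1/68 = 2660/1857 - 40/17 = -29060/31569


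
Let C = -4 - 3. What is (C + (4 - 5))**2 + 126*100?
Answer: 12664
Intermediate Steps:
C = -7
(C + (4 - 5))**2 + 126*100 = (-7 + (4 - 5))**2 + 126*100 = (-7 - 1)**2 + 12600 = (-8)**2 + 12600 = 64 + 12600 = 12664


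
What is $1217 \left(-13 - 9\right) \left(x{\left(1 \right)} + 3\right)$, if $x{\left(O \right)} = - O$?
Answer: $-53548$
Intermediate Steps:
$1217 \left(-13 - 9\right) \left(x{\left(1 \right)} + 3\right) = 1217 \left(-13 - 9\right) \left(\left(-1\right) 1 + 3\right) = 1217 \left(- 22 \left(-1 + 3\right)\right) = 1217 \left(\left(-22\right) 2\right) = 1217 \left(-44\right) = -53548$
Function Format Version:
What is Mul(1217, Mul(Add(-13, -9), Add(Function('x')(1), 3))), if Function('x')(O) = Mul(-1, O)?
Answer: -53548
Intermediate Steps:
Mul(1217, Mul(Add(-13, -9), Add(Function('x')(1), 3))) = Mul(1217, Mul(Add(-13, -9), Add(Mul(-1, 1), 3))) = Mul(1217, Mul(-22, Add(-1, 3))) = Mul(1217, Mul(-22, 2)) = Mul(1217, -44) = -53548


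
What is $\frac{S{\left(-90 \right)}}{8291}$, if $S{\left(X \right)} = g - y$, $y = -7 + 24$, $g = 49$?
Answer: $\frac{32}{8291} \approx 0.0038596$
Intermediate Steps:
$y = 17$
$S{\left(X \right)} = 32$ ($S{\left(X \right)} = 49 - 17 = 32$)
$\frac{S{\left(-90 \right)}}{8291} = \frac{32}{8291}$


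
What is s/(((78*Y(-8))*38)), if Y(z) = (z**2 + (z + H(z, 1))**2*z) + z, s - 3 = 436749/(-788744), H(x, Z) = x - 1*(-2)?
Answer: -214387/392756652288 ≈ -5.4585e-7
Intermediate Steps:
H(x, Z) = 2 + x (H(x, Z) = x + 2 = 2 + x)
s = 1929483/788744 (s = 3 + 436749/(-788744) = 3 + 436749*(-1/788744) = 3 - 436749/788744 = 1929483/788744 ≈ 2.4463)
Y(z) = z + z**2 + z*(2 + 2*z)**2 (Y(z) = (z**2 + (z + (2 + z))**2*z) + z = (z**2 + (2 + 2*z)**2*z) + z = (z**2 + z*(2 + 2*z)**2) + z = z + z**2 + z*(2 + 2*z)**2)
s/(((78*Y(-8))*38)) = 1929483/(788744*(((78*(-8*(1 - 8 + 4*(1 - 8)**2)))*38))) = 1929483/(788744*(((78*(-8*(1 - 8 + 4*(-7)**2)))*38))) = 1929483/(788744*(((78*(-8*(1 - 8 + 4*49)))*38))) = 1929483/(788744*(((78*(-8*(1 - 8 + 196)))*38))) = 1929483/(788744*(((78*(-8*189))*38))) = 1929483/(788744*(((78*(-1512))*38))) = 1929483/(788744*((-117936*38))) = (1929483/788744)/(-4481568) = (1929483/788744)*(-1/4481568) = -214387/392756652288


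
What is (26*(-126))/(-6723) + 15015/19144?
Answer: 18184621/14300568 ≈ 1.2716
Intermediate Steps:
(26*(-126))/(-6723) + 15015/19144 = -3276*(-1/6723) + 15015*(1/19144) = 364/747 + 15015/19144 = 18184621/14300568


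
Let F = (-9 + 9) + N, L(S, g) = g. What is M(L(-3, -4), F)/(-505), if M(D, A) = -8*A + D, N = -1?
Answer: -4/505 ≈ -0.0079208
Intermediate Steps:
F = -1 (F = (-9 + 9) - 1 = 0 - 1 = -1)
M(D, A) = D - 8*A
M(L(-3, -4), F)/(-505) = (-4 - 8*(-1))/(-505) = (-4 + 8)*(-1/505) = 4*(-1/505) = -4/505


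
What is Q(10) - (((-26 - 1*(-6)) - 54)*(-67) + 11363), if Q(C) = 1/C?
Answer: -163209/10 ≈ -16321.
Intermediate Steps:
Q(10) - (((-26 - 1*(-6)) - 54)*(-67) + 11363) = 1/10 - (((-26 - 1*(-6)) - 54)*(-67) + 11363) = ⅒ - (((-26 + 6) - 54)*(-67) + 11363) = ⅒ - ((-20 - 54)*(-67) + 11363) = ⅒ - (-74*(-67) + 11363) = ⅒ - (4958 + 11363) = ⅒ - 1*16321 = ⅒ - 16321 = -163209/10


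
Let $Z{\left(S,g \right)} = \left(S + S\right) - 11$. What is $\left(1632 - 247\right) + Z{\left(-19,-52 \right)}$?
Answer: $1336$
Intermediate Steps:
$Z{\left(S,g \right)} = -11 + 2 S$ ($Z{\left(S,g \right)} = 2 S - 11 = -11 + 2 S$)
$\left(1632 - 247\right) + Z{\left(-19,-52 \right)} = \left(1632 - 247\right) + \left(-11 + 2 \left(-19\right)\right) = 1385 - 49 = 1336$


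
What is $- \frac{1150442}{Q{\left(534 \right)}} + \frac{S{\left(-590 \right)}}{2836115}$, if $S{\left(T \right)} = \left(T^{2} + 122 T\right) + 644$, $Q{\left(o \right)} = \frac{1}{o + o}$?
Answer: $- \frac{3484655247825676}{2836115} \approx -1.2287 \cdot 10^{9}$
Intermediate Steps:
$Q{\left(o \right)} = \frac{1}{2 o}$
$S{\left(T \right)} = 644 + T^{2} + 122 T$
$- \frac{1150442}{Q{\left(534 \right)}} + \frac{S{\left(-590 \right)}}{2836115} = - \frac{1150442}{\frac{1}{2} \cdot \frac{1}{534}} + \frac{644 + \left(-590\right)^{2} + 122 \left(-590\right)}{2836115} = - \frac{1150442}{\frac{1}{2} \cdot \frac{1}{534}} + \left(644 + 348100 - 71980\right) \frac{1}{2836115} = - 1150442 \frac{1}{\frac{1}{1068}} + 276764 \cdot \frac{1}{2836115} = \left(-1150442\right) 1068 + \frac{276764}{2836115} = -1228672056 + \frac{276764}{2836115} = - \frac{3484655247825676}{2836115}$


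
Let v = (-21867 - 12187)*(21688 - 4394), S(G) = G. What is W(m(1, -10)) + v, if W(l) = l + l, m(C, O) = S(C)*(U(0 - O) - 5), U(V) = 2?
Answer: -588929882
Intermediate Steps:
v = -588929876 (v = -34054*17294 = -588929876)
m(C, O) = -3*C (m(C, O) = C*(2 - 5) = C*(-3) = -3*C)
W(l) = 2*l
W(m(1, -10)) + v = 2*(-3*1) - 588929876 = 2*(-3) - 588929876 = -6 - 588929876 = -588929882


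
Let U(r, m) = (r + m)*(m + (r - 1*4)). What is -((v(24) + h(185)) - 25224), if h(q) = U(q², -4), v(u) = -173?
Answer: -1170914560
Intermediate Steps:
U(r, m) = (m + r)*(-4 + m + r) (U(r, m) = (m + r)*(m + (r - 4)) = (m + r)*(m + (-4 + r)) = (m + r)*(-4 + m + r))
h(q) = 32 + q⁴ - 12*q² (h(q) = (-4)² + (q²)² - 4*(-4) - 4*q² + 2*(-4)*q² = 16 + q⁴ + 16 - 4*q² - 8*q² = 32 + q⁴ - 12*q²)
-((v(24) + h(185)) - 25224) = -((-173 + (32 + 185⁴ - 12*185²)) - 25224) = -((-173 + (32 + 1171350625 - 12*34225)) - 25224) = -((-173 + (32 + 1171350625 - 410700)) - 25224) = -((-173 + 1170939957) - 25224) = -(1170939784 - 25224) = -1*1170914560 = -1170914560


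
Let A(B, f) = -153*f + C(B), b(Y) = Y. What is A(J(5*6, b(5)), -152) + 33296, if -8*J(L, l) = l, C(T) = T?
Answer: 452411/8 ≈ 56551.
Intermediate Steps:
J(L, l) = -l/8
A(B, f) = B - 153*f (A(B, f) = -153*f + B = B - 153*f)
A(J(5*6, b(5)), -152) + 33296 = (-⅛*5 - 153*(-152)) + 33296 = (-5/8 + 23256) + 33296 = 186043/8 + 33296 = 452411/8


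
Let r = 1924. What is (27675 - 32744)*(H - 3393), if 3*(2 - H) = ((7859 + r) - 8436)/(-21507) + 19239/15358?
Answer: 5678261401461155/330304506 ≈ 1.7191e+7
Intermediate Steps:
H = 529580363/330304506 (H = 2 - (((7859 + 1924) - 8436)/(-21507) + 19239/15358)/3 = 2 - ((9783 - 8436)*(-1/21507) + 19239*(1/15358))/3 = 2 - (1347*(-1/21507) + 19239/15358)/3 = 2 - (-449/7169 + 19239/15358)/3 = 2 - ⅓*131028649/110101502 = 2 - 131028649/330304506 = 529580363/330304506 ≈ 1.6033)
(27675 - 32744)*(H - 3393) = (27675 - 32744)*(529580363/330304506 - 3393) = -5069*(-1120193608495/330304506) = 5678261401461155/330304506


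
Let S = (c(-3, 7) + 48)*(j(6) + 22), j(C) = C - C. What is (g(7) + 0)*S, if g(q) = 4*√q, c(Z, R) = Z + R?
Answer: 4576*√7 ≈ 12107.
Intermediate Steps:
j(C) = 0
c(Z, R) = R + Z
S = 1144 (S = ((7 - 3) + 48)*(0 + 22) = (4 + 48)*22 = 52*22 = 1144)
(g(7) + 0)*S = (4*√7 + 0)*1144 = (4*√7)*1144 = 4576*√7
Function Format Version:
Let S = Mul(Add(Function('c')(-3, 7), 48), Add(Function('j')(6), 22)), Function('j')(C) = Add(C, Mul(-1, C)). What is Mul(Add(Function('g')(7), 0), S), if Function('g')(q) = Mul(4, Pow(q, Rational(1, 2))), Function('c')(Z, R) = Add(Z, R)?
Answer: Mul(4576, Pow(7, Rational(1, 2))) ≈ 12107.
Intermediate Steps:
Function('j')(C) = 0
Function('c')(Z, R) = Add(R, Z)
S = 1144 (S = Mul(Add(Add(7, -3), 48), Add(0, 22)) = Mul(Add(4, 48), 22) = Mul(52, 22) = 1144)
Mul(Add(Function('g')(7), 0), S) = Mul(Add(Mul(4, Pow(7, Rational(1, 2))), 0), 1144) = Mul(Mul(4, Pow(7, Rational(1, 2))), 1144) = Mul(4576, Pow(7, Rational(1, 2)))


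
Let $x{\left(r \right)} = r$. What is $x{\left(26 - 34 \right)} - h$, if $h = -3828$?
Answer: $3820$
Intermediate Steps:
$x{\left(26 - 34 \right)} - h = \left(26 - 34\right) - -3828 = \left(26 - 34\right) + 3828 = -8 + 3828 = 3820$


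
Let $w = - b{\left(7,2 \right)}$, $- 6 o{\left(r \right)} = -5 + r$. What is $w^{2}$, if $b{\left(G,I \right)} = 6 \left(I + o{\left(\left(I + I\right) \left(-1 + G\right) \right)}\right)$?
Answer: $49$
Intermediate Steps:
$o{\left(r \right)} = \frac{5}{6} - \frac{r}{6}$ ($o{\left(r \right)} = - \frac{-5 + r}{6} = \frac{5}{6} - \frac{r}{6}$)
$b{\left(G,I \right)} = 5 + 6 I - 2 I \left(-1 + G\right)$ ($b{\left(G,I \right)} = 6 \left(I - \left(- \frac{5}{6} + \frac{\left(I + I\right) \left(-1 + G\right)}{6}\right)\right) = 6 \left(I - \left(- \frac{5}{6} + \frac{2 I \left(-1 + G\right)}{6}\right)\right) = 6 \left(I - \left(- \frac{5}{6} + \frac{I \left(-1 + G\right)}{3}\right)\right) = 6 \left(\frac{5}{6} + I - \frac{I \left(-1 + G\right)}{3}\right) = 5 + 6 I - 2 I \left(-1 + G\right)$)
$w = 7$ ($w = - (5 + 8 \cdot 2 - 14 \cdot 2) = - (5 + 16 - 28) = \left(-1\right) \left(-7\right) = 7$)
$w^{2} = 7^{2} = 49$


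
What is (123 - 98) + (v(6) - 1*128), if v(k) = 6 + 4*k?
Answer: -73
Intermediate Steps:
(123 - 98) + (v(6) - 1*128) = (123 - 98) + ((6 + 4*6) - 1*128) = 25 + ((6 + 24) - 128) = 25 + (30 - 128) = 25 - 98 = -73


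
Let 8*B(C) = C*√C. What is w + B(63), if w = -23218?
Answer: -23218 + 189*√7/8 ≈ -23156.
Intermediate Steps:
B(C) = C^(3/2)/8 (B(C) = (C*√C)/8 = C^(3/2)/8)
w + B(63) = -23218 + 63^(3/2)/8 = -23218 + (189*√7)/8 = -23218 + 189*√7/8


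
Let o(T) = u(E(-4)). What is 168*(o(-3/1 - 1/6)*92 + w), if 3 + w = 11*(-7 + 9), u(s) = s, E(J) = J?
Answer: -58632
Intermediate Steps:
o(T) = -4
w = 19 (w = -3 + 11*(-7 + 9) = -3 + 11*2 = -3 + 22 = 19)
168*(o(-3/1 - 1/6)*92 + w) = 168*(-4*92 + 19) = 168*(-368 + 19) = 168*(-349) = -58632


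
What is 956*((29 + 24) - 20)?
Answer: 31548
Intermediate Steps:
956*((29 + 24) - 20) = 956*(53 - 20) = 956*33 = 31548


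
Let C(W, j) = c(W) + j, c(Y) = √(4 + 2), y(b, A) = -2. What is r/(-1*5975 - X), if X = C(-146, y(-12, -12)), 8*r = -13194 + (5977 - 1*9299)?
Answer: 8220839/23784482 - 4129*√6/71353446 ≈ 0.34550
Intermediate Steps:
c(Y) = √6
r = -4129/2 (r = (-13194 + (5977 - 1*9299))/8 = (-13194 + (5977 - 9299))/8 = (-13194 - 3322)/8 = (⅛)*(-16516) = -4129/2 ≈ -2064.5)
C(W, j) = j + √6 (C(W, j) = √6 + j = j + √6)
X = -2 + √6 ≈ 0.44949
r/(-1*5975 - X) = -4129/(2*(-1*5975 - (-2 + √6))) = -4129/(2*(-5975 + (2 - √6))) = -4129/(2*(-5973 - √6))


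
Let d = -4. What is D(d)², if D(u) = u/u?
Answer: 1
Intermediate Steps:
D(u) = 1
D(d)² = 1² = 1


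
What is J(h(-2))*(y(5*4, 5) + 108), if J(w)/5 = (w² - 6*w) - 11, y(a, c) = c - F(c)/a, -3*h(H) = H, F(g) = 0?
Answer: -74015/9 ≈ -8223.9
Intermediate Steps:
h(H) = -H/3
y(a, c) = c (y(a, c) = c - 0/a = c - 1*0 = c + 0 = c)
J(w) = -55 - 30*w + 5*w² (J(w) = 5*((w² - 6*w) - 11) = 5*(-11 + w² - 6*w) = -55 - 30*w + 5*w²)
J(h(-2))*(y(5*4, 5) + 108) = (-55 - (-10)*(-2) + 5*(-⅓*(-2))²)*(5 + 108) = (-55 - 30*⅔ + 5*(⅔)²)*113 = (-55 - 20 + 5*(4/9))*113 = (-55 - 20 + 20/9)*113 = -655/9*113 = -74015/9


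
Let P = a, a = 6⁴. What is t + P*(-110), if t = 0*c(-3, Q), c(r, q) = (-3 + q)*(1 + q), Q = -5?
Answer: -142560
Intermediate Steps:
c(r, q) = (1 + q)*(-3 + q)
a = 1296
P = 1296
t = 0 (t = 0*(-3 + (-5)² - 2*(-5)) = 0*(-3 + 25 + 10) = 0*32 = 0)
t + P*(-110) = 0 + 1296*(-110) = 0 - 142560 = -142560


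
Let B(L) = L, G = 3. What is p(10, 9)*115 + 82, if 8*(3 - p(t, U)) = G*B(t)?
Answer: -17/4 ≈ -4.2500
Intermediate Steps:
p(t, U) = 3 - 3*t/8
p(10, 9)*115 + 82 = (3 - 3/8*10)*115 + 82 = (3 - 15/4)*115 + 82 = -¾*115 + 82 = -345/4 + 82 = -17/4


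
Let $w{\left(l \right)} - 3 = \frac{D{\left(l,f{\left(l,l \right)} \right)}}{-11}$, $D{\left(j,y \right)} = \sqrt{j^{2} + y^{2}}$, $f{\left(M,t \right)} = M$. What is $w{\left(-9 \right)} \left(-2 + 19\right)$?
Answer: $51 - \frac{153 \sqrt{2}}{11} \approx 31.33$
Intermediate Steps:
$w{\left(l \right)} = 3 - \frac{\sqrt{2} \sqrt{l^{2}}}{11}$ ($w{\left(l \right)} = 3 + \frac{\sqrt{l^{2} + l^{2}}}{-11} = 3 + \sqrt{2 l^{2}} \left(- \frac{1}{11}\right) = 3 + \sqrt{2} \sqrt{l^{2}} \left(- \frac{1}{11}\right) = 3 - \frac{\sqrt{2} \sqrt{l^{2}}}{11}$)
$w{\left(-9 \right)} \left(-2 + 19\right) = \left(3 - \frac{\sqrt{2} \sqrt{\left(-9\right)^{2}}}{11}\right) \left(-2 + 19\right) = \left(3 - \frac{\sqrt{2} \sqrt{81}}{11}\right) 17 = \left(3 - \frac{1}{11} \sqrt{2} \cdot 9\right) 17 = \left(3 - \frac{9 \sqrt{2}}{11}\right) 17 = 51 - \frac{153 \sqrt{2}}{11}$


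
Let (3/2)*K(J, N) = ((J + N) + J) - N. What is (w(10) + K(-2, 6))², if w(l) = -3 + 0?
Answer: 289/9 ≈ 32.111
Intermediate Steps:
w(l) = -3
K(J, N) = 4*J/3 (K(J, N) = 2*(((J + N) + J) - N)/3 = 2*((N + 2*J) - N)/3 = 2*(2*J)/3 = 4*J/3)
(w(10) + K(-2, 6))² = (-3 + (4/3)*(-2))² = (-3 - 8/3)² = (-17/3)² = 289/9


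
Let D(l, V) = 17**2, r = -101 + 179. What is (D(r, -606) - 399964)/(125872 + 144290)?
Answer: -133225/90054 ≈ -1.4794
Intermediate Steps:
r = 78
D(l, V) = 289
(D(r, -606) - 399964)/(125872 + 144290) = (289 - 399964)/(125872 + 144290) = -399675/270162 = -399675*1/270162 = -133225/90054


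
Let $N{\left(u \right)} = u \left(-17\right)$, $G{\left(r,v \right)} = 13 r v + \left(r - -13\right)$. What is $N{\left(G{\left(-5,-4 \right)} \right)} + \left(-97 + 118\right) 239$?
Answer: $463$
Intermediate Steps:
$G{\left(r,v \right)} = 13 + r + 13 r v$ ($G{\left(r,v \right)} = 13 r v + \left(r + 13\right) = 13 r v + \left(13 + r\right) = 13 + r + 13 r v$)
$N{\left(u \right)} = - 17 u$
$N{\left(G{\left(-5,-4 \right)} \right)} + \left(-97 + 118\right) 239 = - 17 \left(13 - 5 + 13 \left(-5\right) \left(-4\right)\right) + \left(-97 + 118\right) 239 = - 17 \left(13 - 5 + 260\right) + 21 \cdot 239 = \left(-17\right) 268 + 5019 = -4556 + 5019 = 463$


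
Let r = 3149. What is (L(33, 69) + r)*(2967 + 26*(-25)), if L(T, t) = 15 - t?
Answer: 7171115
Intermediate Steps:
(L(33, 69) + r)*(2967 + 26*(-25)) = ((15 - 1*69) + 3149)*(2967 + 26*(-25)) = ((15 - 69) + 3149)*(2967 - 650) = (-54 + 3149)*2317 = 3095*2317 = 7171115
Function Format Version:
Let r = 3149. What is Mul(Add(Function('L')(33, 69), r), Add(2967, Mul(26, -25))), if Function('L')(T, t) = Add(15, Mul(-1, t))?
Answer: 7171115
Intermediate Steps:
Mul(Add(Function('L')(33, 69), r), Add(2967, Mul(26, -25))) = Mul(Add(Add(15, Mul(-1, 69)), 3149), Add(2967, Mul(26, -25))) = Mul(Add(Add(15, -69), 3149), Add(2967, -650)) = Mul(Add(-54, 3149), 2317) = Mul(3095, 2317) = 7171115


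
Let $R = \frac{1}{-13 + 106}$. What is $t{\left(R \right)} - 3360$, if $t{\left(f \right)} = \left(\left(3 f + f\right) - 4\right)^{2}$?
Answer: $- \frac{28925216}{8649} \approx -3344.3$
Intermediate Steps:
$R = \frac{1}{93} \approx 0.010753$
$t{\left(f \right)} = \left(-4 + 4 f\right)^{2}$ ($t{\left(f \right)} = \left(4 f - 4\right)^{2} = \left(-4 + 4 f\right)^{2}$)
$t{\left(R \right)} - 3360 = 16 \left(-1 + \frac{1}{93}\right)^{2} - 3360 = 16 \left(- \frac{92}{93}\right)^{2} - 3360 = 16 \cdot \frac{8464}{8649} - 3360 = \frac{135424}{8649} - 3360 = - \frac{28925216}{8649}$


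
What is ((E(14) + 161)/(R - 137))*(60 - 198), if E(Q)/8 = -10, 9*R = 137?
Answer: 50301/548 ≈ 91.790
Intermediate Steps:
R = 137/9 (R = (⅑)*137 = 137/9 ≈ 15.222)
E(Q) = -80 (E(Q) = 8*(-10) = -80)
((E(14) + 161)/(R - 137))*(60 - 198) = ((-80 + 161)/(137/9 - 137))*(60 - 198) = (81/(-1096/9))*(-138) = (81*(-9/1096))*(-138) = -729/1096*(-138) = 50301/548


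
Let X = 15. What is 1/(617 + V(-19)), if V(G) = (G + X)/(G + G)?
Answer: 19/11725 ≈ 0.0016205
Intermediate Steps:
V(G) = (15 + G)/(2*G) (V(G) = (G + 15)/(G + G) = (15 + G)/((2*G)) = (15 + G)*(1/(2*G)) = (15 + G)/(2*G))
1/(617 + V(-19)) = 1/(617 + (½)*(15 - 19)/(-19)) = 1/(617 + (½)*(-1/19)*(-4)) = 1/(617 + 2/19) = 1/(11725/19) = 19/11725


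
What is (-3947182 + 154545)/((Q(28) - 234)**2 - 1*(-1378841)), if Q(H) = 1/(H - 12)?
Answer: -970915072/366993345 ≈ -2.6456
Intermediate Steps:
Q(H) = 1/(-12 + H)
(-3947182 + 154545)/((Q(28) - 234)**2 - 1*(-1378841)) = (-3947182 + 154545)/((1/(-12 + 28) - 234)**2 - 1*(-1378841)) = -3792637/((1/16 - 234)**2 + 1378841) = -3792637/((-3743/16)**2 + 1378841) = -3792637/(14010049/256 + 1378841) = -3792637/366993345/256 = -3792637*256/366993345 = -970915072/366993345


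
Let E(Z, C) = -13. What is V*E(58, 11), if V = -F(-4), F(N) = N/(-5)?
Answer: 52/5 ≈ 10.400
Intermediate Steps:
F(N) = -N/5 (F(N) = N*(-1/5) = -N/5)
V = -4/5 (V = -(-1)*(-4)/5 = -1*4/5 = -4/5 ≈ -0.80000)
V*E(58, 11) = -4/5*(-13) = 52/5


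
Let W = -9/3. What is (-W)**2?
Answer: 9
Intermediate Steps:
W = -3 (W = -9*1/3 = -3)
(-W)**2 = (-1*(-3))**2 = 3**2 = 9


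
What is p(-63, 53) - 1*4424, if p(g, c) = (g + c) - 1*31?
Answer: -4465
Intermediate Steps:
p(g, c) = -31 + c + g (p(g, c) = (c + g) - 31 = -31 + c + g)
p(-63, 53) - 1*4424 = (-31 + 53 - 63) - 1*4424 = -41 - 4424 = -4465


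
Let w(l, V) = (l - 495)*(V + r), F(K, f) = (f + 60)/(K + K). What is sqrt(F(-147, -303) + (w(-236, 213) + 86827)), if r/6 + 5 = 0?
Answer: I*sqrt(9201254)/14 ≈ 216.67*I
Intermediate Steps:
r = -30 (r = -30 + 6*0 = -30 + 0 = -30)
F(K, f) = (60 + f)/(2*K) (F(K, f) = (60 + f)/((2*K)) = (60 + f)*(1/(2*K)) = (60 + f)/(2*K))
w(l, V) = (-495 + l)*(-30 + V) (w(l, V) = (l - 495)*(V - 30) = (-495 + l)*(-30 + V))
sqrt(F(-147, -303) + (w(-236, 213) + 86827)) = sqrt((1/2)*(60 - 303)/(-147) + ((14850 - 495*213 - 30*(-236) + 213*(-236)) + 86827)) = sqrt((1/2)*(-1/147)*(-243) + ((14850 - 105435 + 7080 - 50268) + 86827)) = sqrt(81/98 + (-133773 + 86827)) = sqrt(81/98 - 46946) = sqrt(-4600627/98) = I*sqrt(9201254)/14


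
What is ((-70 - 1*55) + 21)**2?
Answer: 10816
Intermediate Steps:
((-70 - 1*55) + 21)**2 = ((-70 - 55) + 21)**2 = (-125 + 21)**2 = (-104)**2 = 10816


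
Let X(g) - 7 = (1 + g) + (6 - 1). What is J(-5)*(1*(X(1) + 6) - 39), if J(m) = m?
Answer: 95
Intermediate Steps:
X(g) = 13 + g (X(g) = 7 + ((1 + g) + (6 - 1)) = 7 + ((1 + g) + 5) = 7 + (6 + g) = 13 + g)
J(-5)*(1*(X(1) + 6) - 39) = -5*(1*((13 + 1) + 6) - 39) = -5*(1*(14 + 6) - 39) = -5*(1*20 - 39) = -5*(20 - 39) = -5*(-19) = 95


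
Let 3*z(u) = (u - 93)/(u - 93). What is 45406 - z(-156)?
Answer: 136217/3 ≈ 45406.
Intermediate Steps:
z(u) = 1/3 (z(u) = ((u - 93)/(u - 93))/3 = ((-93 + u)/(-93 + u))/3 = (1/3)*1 = 1/3)
45406 - z(-156) = 45406 - 1*1/3 = 45406 - 1/3 = 136217/3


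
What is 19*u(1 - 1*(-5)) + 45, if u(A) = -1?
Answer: 26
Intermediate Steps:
19*u(1 - 1*(-5)) + 45 = 19*(-1) + 45 = -19 + 45 = 26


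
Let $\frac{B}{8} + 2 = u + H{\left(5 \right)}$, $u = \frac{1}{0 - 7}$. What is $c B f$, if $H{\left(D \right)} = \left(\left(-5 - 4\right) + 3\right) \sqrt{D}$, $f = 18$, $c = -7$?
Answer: $2160 + 6048 \sqrt{5} \approx 15684.0$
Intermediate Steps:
$H{\left(D \right)} = - 6 \sqrt{D}$ ($H{\left(D \right)} = \left(-9 + 3\right) \sqrt{D} = - 6 \sqrt{D}$)
$u = - \frac{1}{7}$ ($u = \frac{1}{-7} = - \frac{1}{7} \approx -0.14286$)
$B = - \frac{120}{7} - 48 \sqrt{5}$ ($B = -16 + 8 \left(- \frac{1}{7} - 6 \sqrt{5}\right) = -16 - \left(\frac{8}{7} + 48 \sqrt{5}\right) = - \frac{120}{7} - 48 \sqrt{5} \approx -124.47$)
$c B f = - 7 \left(- \frac{120}{7} - 48 \sqrt{5}\right) 18 = \left(120 + 336 \sqrt{5}\right) 18 = 2160 + 6048 \sqrt{5}$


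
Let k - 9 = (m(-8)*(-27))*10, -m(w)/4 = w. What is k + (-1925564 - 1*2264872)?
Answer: -4199067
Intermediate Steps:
m(w) = -4*w
k = -8631 (k = 9 + (-4*(-8)*(-27))*10 = 9 + (32*(-27))*10 = 9 - 864*10 = 9 - 8640 = -8631)
k + (-1925564 - 1*2264872) = -8631 + (-1925564 - 1*2264872) = -8631 + (-1925564 - 2264872) = -8631 - 4190436 = -4199067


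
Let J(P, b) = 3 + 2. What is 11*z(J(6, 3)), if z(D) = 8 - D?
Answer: 33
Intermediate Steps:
J(P, b) = 5
11*z(J(6, 3)) = 11*(8 - 1*5) = 11*(8 - 5) = 11*3 = 33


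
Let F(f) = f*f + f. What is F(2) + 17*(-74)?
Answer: -1252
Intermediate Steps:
F(f) = f + f² (F(f) = f² + f = f + f²)
F(2) + 17*(-74) = 2*(1 + 2) + 17*(-74) = 2*3 - 1258 = 6 - 1258 = -1252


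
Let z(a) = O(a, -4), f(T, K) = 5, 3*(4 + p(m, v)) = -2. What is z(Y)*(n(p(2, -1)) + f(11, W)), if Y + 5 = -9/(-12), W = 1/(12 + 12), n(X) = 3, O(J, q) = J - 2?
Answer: -50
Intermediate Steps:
O(J, q) = -2 + J
p(m, v) = -14/3 (p(m, v) = -4 + (1/3)*(-2) = -4 - 2/3 = -14/3)
W = 1/24 ≈ 0.041667
Y = -17/4 (Y = -5 - 9/(-12) = -5 - 9*(-1/12) = -5 + 3/4 = -17/4 ≈ -4.2500)
z(a) = -2 + a
z(Y)*(n(p(2, -1)) + f(11, W)) = (-2 - 17/4)*(3 + 5) = -25/4*8 = -50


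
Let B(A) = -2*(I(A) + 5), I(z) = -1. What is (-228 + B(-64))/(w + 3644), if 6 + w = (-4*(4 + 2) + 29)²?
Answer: -236/3663 ≈ -0.064428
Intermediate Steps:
B(A) = -8 (B(A) = -2*(-1 + 5) = -2*4 = -8)
w = 19 (w = -6 + (-4*(4 + 2) + 29)² = -6 + (-4*6 + 29)² = -6 + (-24 + 29)² = -6 + 5² = -6 + 25 = 19)
(-228 + B(-64))/(w + 3644) = (-228 - 8)/(19 + 3644) = -236/3663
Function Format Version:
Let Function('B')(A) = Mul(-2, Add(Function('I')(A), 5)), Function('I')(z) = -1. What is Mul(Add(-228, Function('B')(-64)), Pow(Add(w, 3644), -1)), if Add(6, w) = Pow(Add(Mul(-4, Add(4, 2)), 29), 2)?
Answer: Rational(-236, 3663) ≈ -0.064428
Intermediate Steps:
Function('B')(A) = -8 (Function('B')(A) = Mul(-2, Add(-1, 5)) = Mul(-2, 4) = -8)
w = 19 (w = Add(-6, Pow(Add(Mul(-4, Add(4, 2)), 29), 2)) = Add(-6, Pow(Add(Mul(-4, 6), 29), 2)) = Add(-6, Pow(Add(-24, 29), 2)) = Add(-6, Pow(5, 2)) = Add(-6, 25) = 19)
Mul(Add(-228, Function('B')(-64)), Pow(Add(w, 3644), -1)) = Mul(Add(-228, -8), Pow(Add(19, 3644), -1)) = Mul(-236, Pow(3663, -1)) = Mul(-236, Rational(1, 3663)) = Rational(-236, 3663)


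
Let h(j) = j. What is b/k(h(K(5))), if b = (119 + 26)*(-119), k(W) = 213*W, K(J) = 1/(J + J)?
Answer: -172550/213 ≈ -810.09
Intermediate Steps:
K(J) = 1/(2*J)
b = -17255 (b = 145*(-119) = -17255)
b/k(h(K(5))) = -17255/(213*((1/2)/5)) = -17255/(213*((1/2)*(1/5))) = -17255/(213*(1/10)) = -17255/213/10 = -17255*10/213 = -172550/213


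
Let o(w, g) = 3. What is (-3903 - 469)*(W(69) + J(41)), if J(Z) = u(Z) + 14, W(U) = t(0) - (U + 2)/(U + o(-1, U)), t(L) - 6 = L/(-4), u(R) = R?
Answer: -4722853/18 ≈ -2.6238e+5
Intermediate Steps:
t(L) = 6 - L/4 (t(L) = 6 + L/(-4) = 6 + L*(-1/4) = 6 - L/4)
W(U) = 6 - (2 + U)/(3 + U) (W(U) = (6 - 1/4*0) - (U + 2)/(U + 3) = (6 + 0) - (2 + U)/(3 + U) = 6 - (2 + U)/(3 + U))
J(Z) = 14 + Z (J(Z) = Z + 14 = 14 + Z)
(-3903 - 469)*(W(69) + J(41)) = (-3903 - 469)*((16 + 5*69)/(3 + 69) + (14 + 41)) = -4372*((16 + 345)/72 + 55) = -4372*((1/72)*361 + 55) = -4372*(361/72 + 55) = -4372*4321/72 = -4722853/18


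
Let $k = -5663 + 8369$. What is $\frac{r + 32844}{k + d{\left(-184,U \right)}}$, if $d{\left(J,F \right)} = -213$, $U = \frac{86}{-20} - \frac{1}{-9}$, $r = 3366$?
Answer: $\frac{12070}{831} \approx 14.525$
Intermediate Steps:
$U = - \frac{377}{90}$ ($U = 86 \left(- \frac{1}{20}\right) - - \frac{1}{9} = - \frac{43}{10} + \frac{1}{9} = - \frac{377}{90} \approx -4.1889$)
$k = 2706$
$\frac{r + 32844}{k + d{\left(-184,U \right)}} = \frac{3366 + 32844}{2706 - 213} = \frac{36210}{2493} = 36210 \cdot \frac{1}{2493} = \frac{12070}{831}$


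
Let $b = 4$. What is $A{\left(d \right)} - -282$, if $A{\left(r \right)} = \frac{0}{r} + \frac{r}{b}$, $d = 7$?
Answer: $\frac{1135}{4} \approx 283.75$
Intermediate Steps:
$A{\left(r \right)} = \frac{r}{4}$ ($A{\left(r \right)} = \frac{0}{r} + \frac{r}{4} = 0 + r \frac{1}{4} = 0 + \frac{r}{4} = \frac{r}{4}$)
$A{\left(d \right)} - -282 = \frac{1}{4} \cdot 7 - -282 = \frac{7}{4} + 282 = \frac{1135}{4}$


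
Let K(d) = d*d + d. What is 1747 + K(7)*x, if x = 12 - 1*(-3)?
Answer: 2587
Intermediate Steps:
x = 15 (x = 12 + 3 = 15)
K(d) = d + d² (K(d) = d² + d = d + d²)
1747 + K(7)*x = 1747 + (7*(1 + 7))*15 = 1747 + (7*8)*15 = 1747 + 56*15 = 1747 + 840 = 2587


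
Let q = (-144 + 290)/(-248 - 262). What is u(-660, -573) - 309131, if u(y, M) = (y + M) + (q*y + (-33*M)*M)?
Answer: -189465545/17 ≈ -1.1145e+7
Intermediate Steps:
q = -73/255 (q = 146/(-510) = 146*(-1/510) = -73/255 ≈ -0.28627)
u(y, M) = M - 33*M² + 182*y/255 (u(y, M) = (y + M) + (-73*y/255 + (-33*M)*M) = (M + y) + (-73*y/255 - 33*M²) = (M + y) + (-33*M² - 73*y/255) = M - 33*M² + 182*y/255)
u(-660, -573) - 309131 = (-573 - 33*(-573)² + (182/255)*(-660)) - 309131 = (-573 - 33*328329 - 8008/17) - 309131 = (-573 - 10834857 - 8008/17) - 309131 = -184210318/17 - 309131 = -189465545/17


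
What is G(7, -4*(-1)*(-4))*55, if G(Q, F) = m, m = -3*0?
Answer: 0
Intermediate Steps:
m = 0
G(Q, F) = 0
G(7, -4*(-1)*(-4))*55 = 0*55 = 0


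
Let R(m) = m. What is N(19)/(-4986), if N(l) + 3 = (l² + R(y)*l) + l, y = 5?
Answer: -236/2493 ≈ -0.094665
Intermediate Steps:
N(l) = -3 + l² + 6*l (N(l) = -3 + ((l² + 5*l) + l) = -3 + (l² + 6*l) = -3 + l² + 6*l)
N(19)/(-4986) = (-3 + 19² + 6*19)/(-4986) = (-3 + 361 + 114)*(-1/4986) = 472*(-1/4986) = -236/2493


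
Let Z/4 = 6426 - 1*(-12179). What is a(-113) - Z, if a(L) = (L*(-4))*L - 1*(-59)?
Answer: -125437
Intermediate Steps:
Z = 74420 (Z = 4*(6426 - 1*(-12179)) = 4*(6426 + 12179) = 4*18605 = 74420)
a(L) = 59 - 4*L² (a(L) = (-4*L)*L + 59 = -4*L² + 59 = 59 - 4*L²)
a(-113) - Z = (59 - 4*(-113)²) - 1*74420 = (59 - 4*12769) - 74420 = (59 - 51076) - 74420 = -51017 - 74420 = -125437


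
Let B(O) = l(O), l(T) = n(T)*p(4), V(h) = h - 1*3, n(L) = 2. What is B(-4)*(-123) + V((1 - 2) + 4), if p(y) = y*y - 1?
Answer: -3690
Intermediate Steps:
p(y) = -1 + y**2 (p(y) = y**2 - 1 = -1 + y**2)
V(h) = -3 + h (V(h) = h - 3 = -3 + h)
l(T) = 30 (l(T) = 2*(-1 + 4**2) = 2*(-1 + 16) = 2*15 = 30)
B(O) = 30
B(-4)*(-123) + V((1 - 2) + 4) = 30*(-123) + (-3 + ((1 - 2) + 4)) = -3690 + (-3 + (-1 + 4)) = -3690 + (-3 + 3) = -3690 + 0 = -3690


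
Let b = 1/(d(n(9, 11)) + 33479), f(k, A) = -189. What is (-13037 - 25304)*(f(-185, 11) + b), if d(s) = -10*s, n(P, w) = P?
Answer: 241951647320/33389 ≈ 7.2464e+6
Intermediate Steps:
b = 1/33389 (b = 1/(-10*9 + 33479) = 1/(-90 + 33479) = 1/33389 ≈ 2.9950e-5)
(-13037 - 25304)*(f(-185, 11) + b) = (-13037 - 25304)*(-189 + 1/33389) = -38341*(-6310520/33389) = 241951647320/33389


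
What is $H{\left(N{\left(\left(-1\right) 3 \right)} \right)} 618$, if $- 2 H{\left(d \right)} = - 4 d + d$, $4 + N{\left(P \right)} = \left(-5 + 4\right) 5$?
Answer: $-8343$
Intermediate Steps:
$N{\left(P \right)} = -9$ ($N{\left(P \right)} = -4 + \left(-5 + 4\right) 5 = -4 - 5 = -9$)
$H{\left(d \right)} = \frac{3 d}{2}$ ($H{\left(d \right)} = - \frac{- 4 d + d}{2} = - \frac{\left(-3\right) d}{2} = \frac{3 d}{2}$)
$H{\left(N{\left(\left(-1\right) 3 \right)} \right)} 618 = \frac{3}{2} \left(-9\right) 618 = \left(- \frac{27}{2}\right) 618 = -8343$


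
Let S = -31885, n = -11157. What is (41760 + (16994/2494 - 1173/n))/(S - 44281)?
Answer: -3339620200/6090119111 ≈ -0.54837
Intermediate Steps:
(41760 + (16994/2494 - 1173/n))/(S - 44281) = (41760 + (16994/2494 - 1173/(-11157)))/(-31885 - 44281) = (41760 + (16994*(1/2494) - 1173*(-1/11157)))/(-76166) = (41760 + (293/43 + 391/3719))*(-1/76166) = (41760 + 1106480/159917)*(-1/76166) = (6679240400/159917)*(-1/76166) = -3339620200/6090119111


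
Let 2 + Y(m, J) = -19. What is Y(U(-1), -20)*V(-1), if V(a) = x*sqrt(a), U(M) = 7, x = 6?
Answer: -126*I ≈ -126.0*I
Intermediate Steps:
Y(m, J) = -21 (Y(m, J) = -2 - 19 = -21)
V(a) = 6*sqrt(a)
Y(U(-1), -20)*V(-1) = -126*sqrt(-1) = -126*I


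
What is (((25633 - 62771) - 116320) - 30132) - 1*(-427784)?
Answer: 244194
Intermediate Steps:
(((25633 - 62771) - 116320) - 30132) - 1*(-427784) = ((-37138 - 116320) - 30132) + 427784 = (-153458 - 30132) + 427784 = -183590 + 427784 = 244194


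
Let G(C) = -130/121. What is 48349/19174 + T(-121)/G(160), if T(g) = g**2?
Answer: -8490406311/623155 ≈ -13625.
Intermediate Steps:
G(C) = -130/121 (G(C) = -130*1/121 = -130/121)
48349/19174 + T(-121)/G(160) = 48349/19174 + (-121)**2/(-130/121) = 48349*(1/19174) + 14641*(-121/130) = 48349/19174 - 1771561/130 = -8490406311/623155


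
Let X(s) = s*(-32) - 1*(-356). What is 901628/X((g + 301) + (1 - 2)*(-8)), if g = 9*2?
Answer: -32201/361 ≈ -89.199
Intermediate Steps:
g = 18
X(s) = 356 - 32*s (X(s) = -32*s + 356 = 356 - 32*s)
901628/X((g + 301) + (1 - 2)*(-8)) = 901628/(356 - 32*((18 + 301) + (1 - 2)*(-8))) = 901628/(356 - 32*(319 - 1*(-8))) = 901628/(356 - 32*(319 + 8)) = 901628/(356 - 32*327) = 901628/(356 - 10464) = 901628/(-10108) = 901628*(-1/10108) = -32201/361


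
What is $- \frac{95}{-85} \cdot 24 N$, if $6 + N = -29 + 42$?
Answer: $\frac{3192}{17} \approx 187.76$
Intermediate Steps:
$N = 7$ ($N = -6 + \left(-29 + 42\right) = -6 + 13 = 7$)
$- \frac{95}{-85} \cdot 24 N = - \frac{95}{-85} \cdot 24 \cdot 7 = \left(-95\right) \left(- \frac{1}{85}\right) 24 \cdot 7 = \frac{19}{17} \cdot 24 \cdot 7 = \frac{456}{17} \cdot 7 = \frac{3192}{17}$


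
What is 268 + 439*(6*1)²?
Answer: 16072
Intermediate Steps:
268 + 439*(6*1)² = 268 + 439*6² = 268 + 439*36 = 268 + 15804 = 16072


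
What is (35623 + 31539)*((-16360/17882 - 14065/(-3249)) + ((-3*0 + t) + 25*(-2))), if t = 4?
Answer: -83085429781778/29049309 ≈ -2.8602e+6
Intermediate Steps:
(35623 + 31539)*((-16360/17882 - 14065/(-3249)) + ((-3*0 + t) + 25*(-2))) = (35623 + 31539)*((-16360/17882 - 14065/(-3249)) + ((-3*0 + 4) + 25*(-2))) = 67162*((-16360*1/17882 - 14065*(-1/3249)) + ((0 + 4) - 50)) = 67162*((-8180/8941 + 14065/3249) + (4 - 50)) = 67162*(99178345/29049309 - 46) = 67162*(-1237089869/29049309) = -83085429781778/29049309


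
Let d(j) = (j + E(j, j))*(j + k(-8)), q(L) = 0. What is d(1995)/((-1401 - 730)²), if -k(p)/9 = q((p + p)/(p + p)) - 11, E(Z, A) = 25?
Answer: 4229880/4541161 ≈ 0.93145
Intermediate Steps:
k(p) = 99 (k(p) = -9*(0 - 11) = -9*(-11) = 99)
d(j) = (25 + j)*(99 + j) (d(j) = (j + 25)*(j + 99) = (25 + j)*(99 + j))
d(1995)/((-1401 - 730)²) = (2475 + 1995² + 124*1995)/((-1401 - 730)²) = (2475 + 3980025 + 247380)/((-2131)²) = 4229880/4541161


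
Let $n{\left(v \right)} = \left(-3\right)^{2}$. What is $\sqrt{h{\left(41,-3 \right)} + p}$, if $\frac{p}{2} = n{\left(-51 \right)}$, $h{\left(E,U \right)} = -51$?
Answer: $i \sqrt{33} \approx 5.7446 i$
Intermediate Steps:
$n{\left(v \right)} = 9$
$p = 18$ ($p = 2 \cdot 9 = 18$)
$\sqrt{h{\left(41,-3 \right)} + p} = \sqrt{-51 + 18} = \sqrt{-33} = i \sqrt{33}$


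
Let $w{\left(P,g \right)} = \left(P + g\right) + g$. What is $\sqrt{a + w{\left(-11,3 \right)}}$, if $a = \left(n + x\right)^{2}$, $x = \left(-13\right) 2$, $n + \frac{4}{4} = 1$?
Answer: $\sqrt{671} \approx 25.904$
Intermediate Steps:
$w{\left(P,g \right)} = P + 2 g$
$n = 0$ ($n = -1 + 1 = 0$)
$x = -26$
$a = 676$ ($a = \left(0 - 26\right)^{2} = \left(-26\right)^{2} = 676$)
$\sqrt{a + w{\left(-11,3 \right)}} = \sqrt{676 + \left(-11 + 2 \cdot 3\right)} = \sqrt{676 + \left(-11 + 6\right)} = \sqrt{676 - 5} = \sqrt{671}$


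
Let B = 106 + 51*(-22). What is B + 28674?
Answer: 27658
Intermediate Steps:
B = -1016 (B = 106 - 1122 = -1016)
B + 28674 = -1016 + 28674 = 27658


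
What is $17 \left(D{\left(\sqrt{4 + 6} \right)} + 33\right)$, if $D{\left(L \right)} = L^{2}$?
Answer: $731$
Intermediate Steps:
$17 \left(D{\left(\sqrt{4 + 6} \right)} + 33\right) = 17 \left(\left(\sqrt{4 + 6}\right)^{2} + 33\right) = 17 \left(\left(\sqrt{10}\right)^{2} + 33\right) = 17 \left(10 + 33\right) = 17 \cdot 43 = 731$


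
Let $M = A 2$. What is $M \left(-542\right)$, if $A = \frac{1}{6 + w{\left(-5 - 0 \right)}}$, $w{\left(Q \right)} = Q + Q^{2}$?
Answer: $- \frac{542}{13} \approx -41.692$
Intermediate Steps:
$A = \frac{1}{26}$ ($A = \frac{1}{6 + \left(-5 - 0\right) \left(1 - 5\right)} = \frac{1}{6 + \left(-5 + 0\right) \left(1 + \left(-5 + 0\right)\right)} = \frac{1}{6 - 5 \left(1 - 5\right)} = \frac{1}{6 - -20} = \frac{1}{6 + 20} = \frac{1}{26} \approx 0.038462$)
$M = \frac{1}{13}$ ($M = \frac{1}{26} \cdot 2 = \frac{1}{13} \approx 0.076923$)
$M \left(-542\right) = \frac{1}{13} \left(-542\right) = - \frac{542}{13}$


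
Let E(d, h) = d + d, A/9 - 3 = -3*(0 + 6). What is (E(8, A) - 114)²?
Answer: 9604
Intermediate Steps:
A = -135 (A = 27 + 9*(-3*(0 + 6)) = 27 + 9*(-3*6) = 27 + 9*(-18) = 27 - 162 = -135)
E(d, h) = 2*d
(E(8, A) - 114)² = (2*8 - 114)² = (16 - 114)² = (-98)² = 9604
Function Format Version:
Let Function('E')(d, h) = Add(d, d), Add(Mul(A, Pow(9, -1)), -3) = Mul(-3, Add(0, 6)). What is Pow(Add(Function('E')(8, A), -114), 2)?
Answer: 9604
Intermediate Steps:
A = -135 (A = Add(27, Mul(9, Mul(-3, Add(0, 6)))) = Add(27, Mul(9, Mul(-3, 6))) = Add(27, Mul(9, -18)) = Add(27, -162) = -135)
Function('E')(d, h) = Mul(2, d)
Pow(Add(Function('E')(8, A), -114), 2) = Pow(Add(Mul(2, 8), -114), 2) = Pow(Add(16, -114), 2) = Pow(-98, 2) = 9604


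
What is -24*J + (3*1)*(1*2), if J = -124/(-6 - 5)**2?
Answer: 3702/121 ≈ 30.595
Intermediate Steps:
J = -124/121 (J = -124/((-11)**2) = -124/121 ≈ -1.0248)
-24*J + (3*1)*(1*2) = -24*(-124/121) + (3*1)*(1*2) = 2976/121 + 3*2 = 2976/121 + 6 = 3702/121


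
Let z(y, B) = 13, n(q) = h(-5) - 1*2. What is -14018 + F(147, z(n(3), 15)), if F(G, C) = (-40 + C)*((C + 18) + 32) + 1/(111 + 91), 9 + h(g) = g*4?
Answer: -3175237/202 ≈ -15719.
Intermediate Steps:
h(g) = -9 + 4*g (h(g) = -9 + g*4 = -9 + 4*g)
n(q) = -31 (n(q) = (-9 + 4*(-5)) - 1*2 = (-9 - 20) - 2 = -29 - 2 = -31)
F(G, C) = 1/202 + (-40 + C)*(50 + C) (F(G, C) = (-40 + C)*((18 + C) + 32) + 1/202 = (-40 + C)*(50 + C) + 1/202 = 1/202 + (-40 + C)*(50 + C))
-14018 + F(147, z(n(3), 15)) = -14018 + (-403999/202 + 13**2 + 10*13) = -14018 + (-403999/202 + 169 + 130) = -14018 - 343601/202 = -3175237/202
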